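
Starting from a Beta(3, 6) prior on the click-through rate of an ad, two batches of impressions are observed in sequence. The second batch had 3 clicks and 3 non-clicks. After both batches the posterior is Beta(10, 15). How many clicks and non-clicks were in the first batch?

Because Beta–binomial updating is additive in the counts, the combined data contributed (α_post−α_prior, β_post−β_prior) successes and failures.
Total across both batches: 10−3=7 clicks, 15−6=9 non-clicks.
Subtract the second batch: 7−3=4 clicks and 9−3=6 non-clicks.

4 clicks and 6 non-clicks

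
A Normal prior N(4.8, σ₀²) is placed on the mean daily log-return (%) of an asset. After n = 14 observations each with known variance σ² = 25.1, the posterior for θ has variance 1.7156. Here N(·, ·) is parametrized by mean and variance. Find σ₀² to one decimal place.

σ₀² = 39.8

Posterior precision equals prior precision plus data precision: 1/σ_n² = 1/σ₀² + n/σ².
So 1/σ₀² = 1/1.7156 − 14/25.1 = 0.582886 − 0.557769 = 0.025117.
Hence σ₀² = 1/0.025117 ≈ 39.8.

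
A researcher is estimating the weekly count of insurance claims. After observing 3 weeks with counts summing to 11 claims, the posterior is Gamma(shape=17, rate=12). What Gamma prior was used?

Gamma(shape=6, rate=9)

A Gamma(α, β) prior (rate parametrization) on a Poisson rate with n observations summing to S gives posterior Gamma(α+S, β+n).
So α = 17 − 11 = 6 and β = 12 − 3 = 9.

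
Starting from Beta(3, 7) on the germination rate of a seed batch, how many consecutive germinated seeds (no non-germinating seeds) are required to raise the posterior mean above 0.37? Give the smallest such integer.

After k germinated seeds and 0 non-germinating seeds the posterior is Beta(3+k, 7), with mean (3+k)/(3+7+k).
Set (3+k)/(10+k) > 0.37 and solve: k > (0.37·10 − 3)/(1 − 0.37) = 1.111.
The smallest integer exceeding 1.111 is 2.

k = 2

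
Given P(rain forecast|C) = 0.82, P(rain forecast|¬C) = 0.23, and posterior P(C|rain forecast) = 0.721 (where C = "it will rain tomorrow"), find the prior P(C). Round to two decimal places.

Bayes' rule in odds form gives O(C|E) = O(C)·[P(E|C)/P(E|¬C)], hence O(C) = O(C|E)/LR.
Posterior odds = 0.721/(1−0.721) = 2.5842. LR = 0.82/0.23 = 3.5652.
Prior odds = 2.5842/3.5652 = 0.7248, so P(C) = 0.7248/(1+0.7248) ≈ 0.42.

P(C) = 0.42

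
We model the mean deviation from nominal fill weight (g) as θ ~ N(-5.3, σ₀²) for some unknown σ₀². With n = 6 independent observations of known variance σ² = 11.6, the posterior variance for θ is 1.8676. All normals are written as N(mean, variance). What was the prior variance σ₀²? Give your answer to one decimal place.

Posterior precision equals prior precision plus data precision: 1/σ_n² = 1/σ₀² + n/σ².
So 1/σ₀² = 1/1.8676 − 6/11.6 = 0.535447 − 0.517241 = 0.018206.
Hence σ₀² = 1/0.018206 ≈ 54.9.

σ₀² = 54.9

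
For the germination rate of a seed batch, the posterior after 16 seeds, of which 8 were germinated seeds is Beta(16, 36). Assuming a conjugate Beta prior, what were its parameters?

Beta(8, 28)

Beta is conjugate to the binomial likelihood: posterior = Beta(a+s, b+f).
So a = 16 − 8 = 8 and b = 36 − 8 = 28.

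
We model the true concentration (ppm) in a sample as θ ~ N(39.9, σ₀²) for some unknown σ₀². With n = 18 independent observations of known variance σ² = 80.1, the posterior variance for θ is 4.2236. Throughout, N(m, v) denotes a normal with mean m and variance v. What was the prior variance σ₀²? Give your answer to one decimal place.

σ₀² = 83.0

Posterior precision equals prior precision plus data precision: 1/σ_n² = 1/σ₀² + n/σ².
So 1/σ₀² = 1/4.2236 − 18/80.1 = 0.236765 − 0.224719 = 0.012046.
Hence σ₀² = 1/0.012046 ≈ 83.0.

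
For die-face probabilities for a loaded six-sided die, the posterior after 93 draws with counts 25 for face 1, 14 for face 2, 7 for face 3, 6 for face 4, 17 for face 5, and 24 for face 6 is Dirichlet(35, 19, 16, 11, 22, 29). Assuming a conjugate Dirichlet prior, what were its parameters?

Dirichlet(10, 5, 9, 5, 5, 5)

For a Dirichlet(α) prior with multinomial counts c, the posterior is Dirichlet(α + c) componentwise.
Subtract each count from the matching posterior parameter: 35−25=10, 19−14=5, 16−7=9, 11−6=5, 22−17=5, 29−24=5.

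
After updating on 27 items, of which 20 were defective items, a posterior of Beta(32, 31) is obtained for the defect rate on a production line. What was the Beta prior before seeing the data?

Beta(12, 24)

A Beta(a, b) prior with s successes and f failures in binomial data gives a Beta(a+s, b+f) posterior.
Subtract the data counts: 32−20=12, 31−7=24.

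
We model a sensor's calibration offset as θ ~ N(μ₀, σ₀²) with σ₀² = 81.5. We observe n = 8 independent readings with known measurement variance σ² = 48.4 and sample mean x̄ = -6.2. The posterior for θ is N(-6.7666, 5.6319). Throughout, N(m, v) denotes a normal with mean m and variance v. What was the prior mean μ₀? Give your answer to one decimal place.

With known observation variance, the Normal–Normal posterior has precision τ_n = τ₀ + n/σ² and mean μ_n = (τ₀μ₀ + (n/σ²)x̄)/τ_n.
Here τ₀ = 1/81.5 = 0.012270 and τ_data = 8/48.4 = 0.165289, so τ_n = 0.177559.
Rearranging for μ₀: μ₀ = (μ_n·τ_n − τ_data·x̄)/τ₀ = (-6.7666·0.177559 − 0.165289·-6.2) / 0.012270 = -0.176679/0.012270 ≈ -14.4.

μ₀ = -14.4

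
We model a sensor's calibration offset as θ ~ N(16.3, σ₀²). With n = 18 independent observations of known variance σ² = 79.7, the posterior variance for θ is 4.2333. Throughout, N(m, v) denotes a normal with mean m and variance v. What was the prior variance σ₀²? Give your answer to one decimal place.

σ₀² = 96.4

For the Normal–Normal model with known σ², precisions add: τ_n = τ₀ + n/σ².
So 1/σ₀² = 1/4.2333 − 18/79.7 = 0.236222 − 0.225847 = 0.010375.
Hence σ₀² = 1/0.010375 ≈ 96.4.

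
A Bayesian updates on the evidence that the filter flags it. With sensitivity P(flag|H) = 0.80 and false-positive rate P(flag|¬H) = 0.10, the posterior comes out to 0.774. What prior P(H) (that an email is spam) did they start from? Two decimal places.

Bayes' rule in odds form gives O(H|E) = O(H)·[P(E|H)/P(E|¬H)], hence O(H) = O(H|E)/LR.
Posterior odds = 0.774/(1−0.774) = 3.4248. LR = 0.80/0.10 = 8.0000.
Prior odds = 3.4248/8.0000 = 0.4281, so P(H) = 0.4281/(1+0.4281) ≈ 0.30.

P(H) = 0.30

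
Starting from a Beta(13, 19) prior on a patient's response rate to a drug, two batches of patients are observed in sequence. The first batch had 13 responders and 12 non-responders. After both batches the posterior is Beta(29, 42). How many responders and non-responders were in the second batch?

3 responders and 11 non-responders

Sequential conjugate updates are equivalent to a single update on the pooled data, so total successes = posterior α − prior α and total failures = posterior β − prior β.
Total across both batches: 29−13=16 responders, 42−19=23 non-responders.
Subtract the first batch: 16−13=3 responders and 23−12=11 non-responders.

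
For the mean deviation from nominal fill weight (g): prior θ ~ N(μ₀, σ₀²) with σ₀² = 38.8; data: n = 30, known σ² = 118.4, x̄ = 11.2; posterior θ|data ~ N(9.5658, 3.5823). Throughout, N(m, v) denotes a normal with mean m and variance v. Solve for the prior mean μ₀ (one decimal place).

The posterior mean is a precision-weighted average: μ_n = (τ₀μ₀ + τ_data·x̄)/(τ₀+τ_data), with τ₀=1/σ₀² and τ_data=n/σ².
Here τ₀ = 1/38.8 = 0.025773 and τ_data = 30/118.4 = 0.253378, so τ_n = 0.279151.
Rearranging for μ₀: μ₀ = (μ_n·τ_n − τ_data·x̄)/τ₀ = (9.5658·0.279151 − 0.253378·11.2) / 0.025773 = -0.167531/0.025773 ≈ -6.5.

μ₀ = -6.5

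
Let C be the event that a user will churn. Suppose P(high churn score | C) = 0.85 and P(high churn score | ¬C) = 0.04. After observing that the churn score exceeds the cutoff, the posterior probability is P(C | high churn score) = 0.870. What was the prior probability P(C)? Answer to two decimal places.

P(C) = 0.24

In odds form, posterior odds = prior odds × likelihood ratio, so prior odds = posterior odds ÷ LR.
Posterior odds = 0.870/(1−0.870) = 6.6923. LR = 0.85/0.04 = 21.2500.
Prior odds = 6.6923/21.2500 = 0.3149, so P(C) = 0.3149/(1+0.3149) ≈ 0.24.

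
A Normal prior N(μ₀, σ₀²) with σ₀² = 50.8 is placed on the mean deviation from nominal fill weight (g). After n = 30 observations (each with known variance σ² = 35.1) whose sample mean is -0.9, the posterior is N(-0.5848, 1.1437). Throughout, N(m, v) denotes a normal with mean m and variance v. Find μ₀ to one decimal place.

With known observation variance, the Normal–Normal posterior has precision τ_n = τ₀ + n/σ² and mean μ_n = (τ₀μ₀ + (n/σ²)x̄)/τ_n.
Here τ₀ = 1/50.8 = 0.019685 and τ_data = 30/35.1 = 0.854701, so τ_n = 0.874386.
Rearranging for μ₀: μ₀ = (μ_n·τ_n − τ_data·x̄)/τ₀ = (-0.5848·0.874386 − 0.854701·-0.9) / 0.019685 = 0.257890/0.019685 ≈ 13.1.

μ₀ = 13.1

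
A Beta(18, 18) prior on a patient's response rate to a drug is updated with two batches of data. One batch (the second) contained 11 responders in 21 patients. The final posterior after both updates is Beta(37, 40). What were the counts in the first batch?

8 responders and 12 non-responders

Sequential conjugate updates are equivalent to a single update on the pooled data, so total successes = posterior α − prior α and total failures = posterior β − prior β.
Total across both batches: 37−18=19 responders, 40−18=22 non-responders.
Subtract the second batch: 19−11=8 responders and 22−10=12 non-responders.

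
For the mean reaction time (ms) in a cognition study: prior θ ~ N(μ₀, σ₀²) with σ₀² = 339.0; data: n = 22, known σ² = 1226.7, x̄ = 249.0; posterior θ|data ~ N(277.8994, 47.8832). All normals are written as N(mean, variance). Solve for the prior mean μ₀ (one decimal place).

The posterior mean is a precision-weighted average: μ_n = (τ₀μ₀ + τ_data·x̄)/(τ₀+τ_data), with τ₀=1/σ₀² and τ_data=n/σ².
Here τ₀ = 1/339.0 = 0.002950 and τ_data = 22/1226.7 = 0.017934, so τ_n = 0.020884.
Rearranging for μ₀: μ₀ = (μ_n·τ_n − τ_data·x̄)/τ₀ = (277.8994·0.020884 − 0.017934·249.0) / 0.002950 = 1.338085/0.002950 ≈ 453.6.

μ₀ = 453.6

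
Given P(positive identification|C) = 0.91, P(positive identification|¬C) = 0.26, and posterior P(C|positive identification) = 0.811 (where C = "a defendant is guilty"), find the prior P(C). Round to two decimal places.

In odds form, posterior odds = prior odds × likelihood ratio, so prior odds = posterior odds ÷ LR.
Posterior odds = 0.811/(1−0.811) = 4.2910. LR = 0.91/0.26 = 3.5000.
Prior odds = 4.2910/3.5000 = 1.2260, so P(C) = 1.2260/(1+1.2260) ≈ 0.55.

P(C) = 0.55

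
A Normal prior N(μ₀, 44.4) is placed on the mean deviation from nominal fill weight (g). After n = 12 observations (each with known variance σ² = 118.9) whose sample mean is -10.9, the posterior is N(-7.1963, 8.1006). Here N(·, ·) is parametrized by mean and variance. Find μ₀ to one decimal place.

μ₀ = 9.4

With known observation variance, the Normal–Normal posterior has precision τ_n = τ₀ + n/σ² and mean μ_n = (τ₀μ₀ + (n/σ²)x̄)/τ_n.
Here τ₀ = 1/44.4 = 0.022523 and τ_data = 12/118.9 = 0.100925, so τ_n = 0.123448.
Rearranging for μ₀: μ₀ = (μ_n·τ_n − τ_data·x̄)/τ₀ = (-7.1963·0.123448 − 0.100925·-10.9) / 0.022523 = 0.211714/0.022523 ≈ 9.4.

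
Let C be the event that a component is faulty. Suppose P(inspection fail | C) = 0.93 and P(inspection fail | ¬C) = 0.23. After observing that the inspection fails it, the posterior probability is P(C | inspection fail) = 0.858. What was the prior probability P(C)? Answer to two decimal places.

P(C) = 0.60

In odds form, posterior odds = prior odds × likelihood ratio, so prior odds = posterior odds ÷ LR.
Posterior odds = 0.858/(1−0.858) = 6.0423. LR = 0.93/0.23 = 4.0435.
Prior odds = 6.0423/4.0435 = 1.4943, so P(C) = 1.4943/(1+1.4943) ≈ 0.60.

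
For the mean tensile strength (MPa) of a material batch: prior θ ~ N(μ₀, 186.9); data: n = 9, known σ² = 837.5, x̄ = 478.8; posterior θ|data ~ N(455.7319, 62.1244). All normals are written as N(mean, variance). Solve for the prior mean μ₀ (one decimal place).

With known observation variance, the Normal–Normal posterior has precision τ_n = τ₀ + n/σ² and mean μ_n = (τ₀μ₀ + (n/σ²)x̄)/τ_n.
Here τ₀ = 1/186.9 = 0.005350 and τ_data = 9/837.5 = 0.010746, so τ_n = 0.016096.
Rearranging for μ₀: μ₀ = (μ_n·τ_n − τ_data·x̄)/τ₀ = (455.7319·0.016096 − 0.010746·478.8) / 0.005350 = 2.190276/0.005350 ≈ 409.4.

μ₀ = 409.4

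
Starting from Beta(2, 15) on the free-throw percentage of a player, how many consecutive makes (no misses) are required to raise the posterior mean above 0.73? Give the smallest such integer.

k = 39

After k makes and 0 misses the posterior is Beta(2+k, 15), with mean (2+k)/(2+15+k).
Set (2+k)/(17+k) > 0.73 and solve: k > (0.73·17 − 2)/(1 − 0.73) = 38.556.
The smallest integer exceeding 38.556 is 39.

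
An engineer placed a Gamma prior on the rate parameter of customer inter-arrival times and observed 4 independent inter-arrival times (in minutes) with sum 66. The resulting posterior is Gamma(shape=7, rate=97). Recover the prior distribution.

Gamma–exponential conjugacy: posterior shape = α + n, posterior rate = β + Σtᵢ.
So α = 7 − 4 = 3 and β = 97 − 66 = 31.

Gamma(shape=3, rate=31)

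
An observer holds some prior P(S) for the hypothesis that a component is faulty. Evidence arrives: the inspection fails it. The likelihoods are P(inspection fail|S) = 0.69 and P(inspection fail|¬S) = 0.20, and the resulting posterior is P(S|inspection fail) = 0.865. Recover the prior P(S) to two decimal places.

P(S) = 0.65

In odds form, posterior odds = prior odds × likelihood ratio, so prior odds = posterior odds ÷ LR.
Posterior odds = 0.865/(1−0.865) = 6.4074. LR = 0.69/0.20 = 3.4500.
Prior odds = 6.4074/3.4500 = 1.8572, so P(S) = 1.8572/(1+1.8572) ≈ 0.65.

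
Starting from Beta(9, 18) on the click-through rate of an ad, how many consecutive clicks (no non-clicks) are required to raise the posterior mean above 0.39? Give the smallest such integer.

After k clicks and 0 non-clicks the posterior is Beta(9+k, 18), with mean (9+k)/(9+18+k).
Set (9+k)/(27+k) > 0.39 and solve: k > (0.39·27 − 9)/(1 − 0.39) = 2.508.
The smallest integer exceeding 2.508 is 3, and checking k=3: (12)/(30) = 0.4000 > 0.39.

k = 3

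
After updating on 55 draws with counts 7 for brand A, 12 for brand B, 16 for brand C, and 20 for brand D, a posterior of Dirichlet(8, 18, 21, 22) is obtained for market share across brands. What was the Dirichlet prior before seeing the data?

Dirichlet(1, 6, 5, 2)

For a Dirichlet(α) prior with multinomial counts c, the posterior is Dirichlet(α + c) componentwise.
Subtract each count from the matching posterior parameter: 8−7=1, 18−12=6, 21−16=5, 22−20=2.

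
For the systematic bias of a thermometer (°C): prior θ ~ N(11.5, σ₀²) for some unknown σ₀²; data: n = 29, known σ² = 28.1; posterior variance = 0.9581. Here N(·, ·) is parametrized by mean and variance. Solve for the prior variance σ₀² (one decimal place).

σ₀² = 85.4

Posterior precision equals prior precision plus data precision: 1/σ_n² = 1/σ₀² + n/σ².
So 1/σ₀² = 1/0.9581 − 29/28.1 = 1.043732 − 1.032028 = 0.011704.
Hence σ₀² = 1/0.011704 ≈ 85.4.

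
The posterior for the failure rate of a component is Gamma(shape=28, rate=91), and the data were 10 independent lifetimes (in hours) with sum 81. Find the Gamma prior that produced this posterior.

For an exponential likelihood with a Gamma(α, β) prior on the rate, n observations with total T give posterior Gamma(α+n, β+T).
So α = 28 − 10 = 18 and β = 91 − 81 = 10.

Gamma(shape=18, rate=10)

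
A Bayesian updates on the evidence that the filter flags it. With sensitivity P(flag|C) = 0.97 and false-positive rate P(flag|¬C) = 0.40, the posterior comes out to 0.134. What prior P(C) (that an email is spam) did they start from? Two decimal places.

P(C) = 0.06

In odds form, posterior odds = prior odds × likelihood ratio, so prior odds = posterior odds ÷ LR.
Posterior odds = 0.134/(1−0.134) = 0.1547. LR = 0.97/0.40 = 2.4250.
Prior odds = 0.1547/2.4250 = 0.0638, so P(C) = 0.0638/(1+0.0638) ≈ 0.06.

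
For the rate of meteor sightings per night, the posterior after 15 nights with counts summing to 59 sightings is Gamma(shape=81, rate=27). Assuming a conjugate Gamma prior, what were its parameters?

Gamma(shape=22, rate=12)

Gamma–Poisson conjugacy: posterior shape = α + Σxᵢ, posterior rate = β + n.
So α = 81 − 59 = 22 and β = 27 − 15 = 12.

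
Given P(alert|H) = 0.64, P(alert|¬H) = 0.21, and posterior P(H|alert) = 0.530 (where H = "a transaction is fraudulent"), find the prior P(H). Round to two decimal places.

P(H) = 0.27

Bayes' rule in odds form gives O(H|E) = O(H)·[P(E|H)/P(E|¬H)], hence O(H) = O(H|E)/LR.
Posterior odds = 0.530/(1−0.530) = 1.1277. LR = 0.64/0.21 = 3.0476.
Prior odds = 1.1277/3.0476 = 0.3700, so P(H) = 0.3700/(1+0.3700) ≈ 0.27.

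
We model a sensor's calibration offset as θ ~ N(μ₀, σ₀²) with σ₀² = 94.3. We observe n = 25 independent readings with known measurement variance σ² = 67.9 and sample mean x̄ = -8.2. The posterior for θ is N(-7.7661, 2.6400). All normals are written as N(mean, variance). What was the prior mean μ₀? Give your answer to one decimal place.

μ₀ = 7.3

With known observation variance, the Normal–Normal posterior has precision τ_n = τ₀ + n/σ² and mean μ_n = (τ₀μ₀ + (n/σ²)x̄)/τ_n.
Here τ₀ = 1/94.3 = 0.010604 and τ_data = 25/67.9 = 0.368189, so τ_n = 0.378793.
Rearranging for μ₀: μ₀ = (μ_n·τ_n − τ_data·x̄)/τ₀ = (-7.7661·0.378793 − 0.368189·-8.2) / 0.010604 = 0.077405/0.010604 ≈ 7.3.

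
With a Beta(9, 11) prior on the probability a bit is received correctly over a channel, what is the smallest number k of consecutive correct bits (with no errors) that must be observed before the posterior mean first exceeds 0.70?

After k correct bits and 0 errors the posterior is Beta(9+k, 11), with mean (9+k)/(9+11+k).
Set (9+k)/(20+k) > 0.70 and solve: k > (0.70·20 − 9)/(1 − 0.70) = 16.667.
The smallest integer exceeding 16.667 is 17, and checking k=17: (26)/(37) = 0.7027 > 0.70.

k = 17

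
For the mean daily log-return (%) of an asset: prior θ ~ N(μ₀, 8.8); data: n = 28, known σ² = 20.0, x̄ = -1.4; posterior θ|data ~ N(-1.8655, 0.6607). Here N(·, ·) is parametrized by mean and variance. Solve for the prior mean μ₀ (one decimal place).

The posterior mean is a precision-weighted average: μ_n = (τ₀μ₀ + τ_data·x̄)/(τ₀+τ_data), with τ₀=1/σ₀² and τ_data=n/σ².
Here τ₀ = 1/8.8 = 0.113636 and τ_data = 28/20.0 = 1.400000, so τ_n = 1.513636.
Rearranging for μ₀: μ₀ = (μ_n·τ_n − τ_data·x̄)/τ₀ = (-1.8655·1.513636 − 1.400000·-1.4) / 0.113636 = -0.863688/0.113636 ≈ -7.6.

μ₀ = -7.6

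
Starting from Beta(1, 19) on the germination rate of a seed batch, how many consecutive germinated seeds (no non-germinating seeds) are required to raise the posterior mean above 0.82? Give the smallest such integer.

k = 86

After k germinated seeds and 0 non-germinating seeds the posterior is Beta(1+k, 19), with mean (1+k)/(1+19+k).
Set (1+k)/(20+k) > 0.82 and solve: k > (0.82·20 − 1)/(1 − 0.82) = 85.556.
The smallest integer exceeding 85.556 is 86.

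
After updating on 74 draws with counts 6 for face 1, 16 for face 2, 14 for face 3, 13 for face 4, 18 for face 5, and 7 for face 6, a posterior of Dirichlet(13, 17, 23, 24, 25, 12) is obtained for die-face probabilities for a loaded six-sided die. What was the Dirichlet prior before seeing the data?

For a Dirichlet(α) prior with multinomial counts c, the posterior is Dirichlet(α + c) componentwise.
Subtract each count from the matching posterior parameter: 13−6=7, 17−16=1, 23−14=9, 24−13=11, 25−18=7, 12−7=5.

Dirichlet(7, 1, 9, 11, 7, 5)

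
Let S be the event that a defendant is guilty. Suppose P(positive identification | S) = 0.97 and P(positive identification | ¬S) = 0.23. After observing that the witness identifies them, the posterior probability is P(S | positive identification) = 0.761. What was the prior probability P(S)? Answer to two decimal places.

Bayes' rule in odds form gives O(S|E) = O(S)·[P(E|S)/P(E|¬S)], hence O(S) = O(S|E)/LR.
Posterior odds = 0.761/(1−0.761) = 3.1841. LR = 0.97/0.23 = 4.2174.
Prior odds = 3.1841/4.2174 = 0.7550, so P(S) = 0.7550/(1+0.7550) ≈ 0.43.

P(S) = 0.43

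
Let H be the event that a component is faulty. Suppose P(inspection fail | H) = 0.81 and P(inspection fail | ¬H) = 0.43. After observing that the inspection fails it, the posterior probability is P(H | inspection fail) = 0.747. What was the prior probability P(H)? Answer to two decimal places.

P(H) = 0.61

In odds form, posterior odds = prior odds × likelihood ratio, so prior odds = posterior odds ÷ LR.
Posterior odds = 0.747/(1−0.747) = 2.9526. LR = 0.81/0.43 = 1.8837.
Prior odds = 2.9526/1.8837 = 1.5674, so P(H) = 1.5674/(1+1.5674) ≈ 0.61.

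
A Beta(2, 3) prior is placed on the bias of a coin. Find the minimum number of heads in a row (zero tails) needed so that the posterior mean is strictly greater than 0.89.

k = 23

After k heads and 0 tails the posterior is Beta(2+k, 3), with mean (2+k)/(2+3+k).
Set (2+k)/(5+k) > 0.89 and solve: k > (0.89·5 − 2)/(1 − 0.89) = 22.273.
The smallest integer exceeding 22.273 is 23, and checking k=23: (25)/(28) = 0.8929 > 0.89.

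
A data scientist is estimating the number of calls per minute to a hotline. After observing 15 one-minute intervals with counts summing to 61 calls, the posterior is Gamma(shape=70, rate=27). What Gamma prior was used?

Gamma–Poisson conjugacy: posterior shape = α + Σxᵢ, posterior rate = β + n.
So α = 70 − 61 = 9 and β = 27 − 15 = 12.

Gamma(shape=9, rate=12)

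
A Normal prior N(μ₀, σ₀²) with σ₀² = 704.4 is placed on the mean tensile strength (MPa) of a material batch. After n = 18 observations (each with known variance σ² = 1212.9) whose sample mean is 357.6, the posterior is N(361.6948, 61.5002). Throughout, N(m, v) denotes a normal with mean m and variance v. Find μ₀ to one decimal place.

μ₀ = 404.5

With known observation variance, the Normal–Normal posterior has precision τ_n = τ₀ + n/σ² and mean μ_n = (τ₀μ₀ + (n/σ²)x̄)/τ_n.
Here τ₀ = 1/704.4 = 0.001420 and τ_data = 18/1212.9 = 0.014840, so τ_n = 0.016260.
Rearranging for μ₀: μ₀ = (μ_n·τ_n − τ_data·x̄)/τ₀ = (361.6948·0.016260 − 0.014840·357.6) / 0.001420 = 0.574373/0.001420 ≈ 404.5.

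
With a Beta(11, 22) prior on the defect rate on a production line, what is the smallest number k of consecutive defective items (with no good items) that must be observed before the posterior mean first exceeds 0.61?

After k defective items and 0 good items the posterior is Beta(11+k, 22), with mean (11+k)/(11+22+k).
Set (11+k)/(33+k) > 0.61 and solve: k > (0.61·33 − 11)/(1 − 0.61) = 23.410.
The smallest integer exceeding 23.410 is 24, and checking k=24: (35)/(57) = 0.6140 > 0.61.

k = 24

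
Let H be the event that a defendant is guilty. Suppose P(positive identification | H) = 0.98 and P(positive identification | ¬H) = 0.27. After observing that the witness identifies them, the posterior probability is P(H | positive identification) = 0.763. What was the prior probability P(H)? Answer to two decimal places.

Bayes' rule in odds form gives O(H|E) = O(H)·[P(E|H)/P(E|¬H)], hence O(H) = O(H|E)/LR.
Posterior odds = 0.763/(1−0.763) = 3.2194. LR = 0.98/0.27 = 3.6296.
Prior odds = 3.2194/3.6296 = 0.8870, so P(H) = 0.8870/(1+0.8870) ≈ 0.47.

P(H) = 0.47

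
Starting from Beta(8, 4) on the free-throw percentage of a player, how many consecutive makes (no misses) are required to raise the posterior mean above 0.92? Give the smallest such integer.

k = 39

After k makes and 0 misses the posterior is Beta(8+k, 4), with mean (8+k)/(8+4+k).
Set (8+k)/(12+k) > 0.92 and solve: k > (0.92·12 − 8)/(1 − 0.92) = 38.000.
The smallest integer exceeding 38.000 is 39, and checking k=39: (47)/(51) = 0.9216 > 0.92.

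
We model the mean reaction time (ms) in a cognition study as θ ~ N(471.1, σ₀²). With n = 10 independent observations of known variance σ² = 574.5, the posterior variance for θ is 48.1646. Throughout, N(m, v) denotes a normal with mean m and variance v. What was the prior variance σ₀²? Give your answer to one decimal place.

σ₀² = 298.0

For the Normal–Normal model with known σ², precisions add: τ_n = τ₀ + n/σ².
So 1/σ₀² = 1/48.1646 − 10/574.5 = 0.020762 − 0.017406 = 0.003356.
Hence σ₀² = 1/0.003356 ≈ 298.0.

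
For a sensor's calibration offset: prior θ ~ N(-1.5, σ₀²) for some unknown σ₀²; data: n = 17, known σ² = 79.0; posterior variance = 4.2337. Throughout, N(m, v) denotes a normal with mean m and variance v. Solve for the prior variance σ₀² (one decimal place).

Posterior precision equals prior precision plus data precision: 1/σ_n² = 1/σ₀² + n/σ².
So 1/σ₀² = 1/4.2337 − 17/79.0 = 0.236200 − 0.215190 = 0.021010.
Hence σ₀² = 1/0.021010 ≈ 47.6.

σ₀² = 47.6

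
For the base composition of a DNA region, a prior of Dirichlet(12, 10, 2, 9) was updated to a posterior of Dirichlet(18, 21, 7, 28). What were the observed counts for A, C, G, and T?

For a Dirichlet(α) prior with multinomial counts c, the posterior is Dirichlet(α + c) componentwise.
Counts are posterior − prior componentwise: 18−12=6, 21−10=11, 7−2=5, 28−9=19.

counts (6, 11, 5, 19)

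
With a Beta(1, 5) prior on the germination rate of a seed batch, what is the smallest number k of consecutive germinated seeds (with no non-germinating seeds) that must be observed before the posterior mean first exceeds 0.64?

k = 8

After k germinated seeds and 0 non-germinating seeds the posterior is Beta(1+k, 5), with mean (1+k)/(1+5+k).
Set (1+k)/(6+k) > 0.64 and solve: k > (0.64·6 − 1)/(1 − 0.64) = 7.889.
The smallest integer exceeding 7.889 is 8, and checking k=8: (9)/(14) = 0.6429 > 0.64.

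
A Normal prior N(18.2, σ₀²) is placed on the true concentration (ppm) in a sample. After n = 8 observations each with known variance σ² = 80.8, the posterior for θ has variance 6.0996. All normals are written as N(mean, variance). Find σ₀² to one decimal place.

Posterior precision equals prior precision plus data precision: 1/σ_n² = 1/σ₀² + n/σ².
So 1/σ₀² = 1/6.0996 − 8/80.8 = 0.163945 − 0.099010 = 0.064935.
Hence σ₀² = 1/0.064935 ≈ 15.4.

σ₀² = 15.4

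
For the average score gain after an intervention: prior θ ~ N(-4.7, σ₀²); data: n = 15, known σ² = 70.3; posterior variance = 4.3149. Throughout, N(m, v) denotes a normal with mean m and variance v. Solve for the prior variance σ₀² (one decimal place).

For the Normal–Normal model with known σ², precisions add: τ_n = τ₀ + n/σ².
So 1/σ₀² = 1/4.3149 − 15/70.3 = 0.231755 − 0.213371 = 0.018384.
Hence σ₀² = 1/0.018384 ≈ 54.4.

σ₀² = 54.4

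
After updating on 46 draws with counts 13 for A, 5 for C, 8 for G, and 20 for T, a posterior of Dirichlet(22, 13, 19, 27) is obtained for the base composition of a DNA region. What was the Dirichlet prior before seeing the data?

Dirichlet(9, 8, 11, 7)

For a Dirichlet(α) prior with multinomial counts c, the posterior is Dirichlet(α + c) componentwise.
Subtract each count from the matching posterior parameter: 22−13=9, 13−5=8, 19−8=11, 27−20=7.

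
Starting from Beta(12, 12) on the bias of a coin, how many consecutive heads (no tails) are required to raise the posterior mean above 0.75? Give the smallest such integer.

After k heads and 0 tails the posterior is Beta(12+k, 12), with mean (12+k)/(12+12+k).
Set (12+k)/(24+k) > 0.75 and solve: k > (0.75·24 − 12)/(1 − 0.75) = 24.000.
The smallest integer exceeding 24.000 is 25.

k = 25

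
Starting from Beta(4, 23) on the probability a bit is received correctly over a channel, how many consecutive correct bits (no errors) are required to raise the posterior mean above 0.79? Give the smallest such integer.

After k correct bits and 0 errors the posterior is Beta(4+k, 23), with mean (4+k)/(4+23+k).
Set (4+k)/(27+k) > 0.79 and solve: k > (0.79·27 − 4)/(1 − 0.79) = 82.524.
The smallest integer exceeding 82.524 is 83.

k = 83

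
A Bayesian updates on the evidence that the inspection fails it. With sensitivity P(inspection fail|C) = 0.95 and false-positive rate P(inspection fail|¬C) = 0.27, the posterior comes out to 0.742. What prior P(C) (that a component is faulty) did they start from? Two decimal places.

P(C) = 0.45

Bayes' rule in odds form gives O(C|E) = O(C)·[P(E|C)/P(E|¬C)], hence O(C) = O(C|E)/LR.
Posterior odds = 0.742/(1−0.742) = 2.8760. LR = 0.95/0.27 = 3.5185.
Prior odds = 2.8760/3.5185 = 0.8174, so P(C) = 0.8174/(1+0.8174) ≈ 0.45.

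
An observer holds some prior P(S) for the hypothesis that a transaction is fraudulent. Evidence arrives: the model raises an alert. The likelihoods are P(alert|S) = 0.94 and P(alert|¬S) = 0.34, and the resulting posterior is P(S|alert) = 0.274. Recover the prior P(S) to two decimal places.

In odds form, posterior odds = prior odds × likelihood ratio, so prior odds = posterior odds ÷ LR.
Posterior odds = 0.274/(1−0.274) = 0.3774. LR = 0.94/0.34 = 2.7647.
Prior odds = 0.3774/2.7647 = 0.1365, so P(S) = 0.1365/(1+0.1365) ≈ 0.12.

P(S) = 0.12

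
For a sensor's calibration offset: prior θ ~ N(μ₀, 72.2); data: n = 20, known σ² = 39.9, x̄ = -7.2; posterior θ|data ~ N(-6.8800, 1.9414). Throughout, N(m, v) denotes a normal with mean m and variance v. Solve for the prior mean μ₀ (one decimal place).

μ₀ = 4.7

The posterior mean is a precision-weighted average: μ_n = (τ₀μ₀ + τ_data·x̄)/(τ₀+τ_data), with τ₀=1/σ₀² and τ_data=n/σ².
Here τ₀ = 1/72.2 = 0.013850 and τ_data = 20/39.9 = 0.501253, so τ_n = 0.515103.
Rearranging for μ₀: μ₀ = (μ_n·τ_n − τ_data·x̄)/τ₀ = (-6.8800·0.515103 − 0.501253·-7.2) / 0.013850 = 0.065113/0.013850 ≈ 4.7.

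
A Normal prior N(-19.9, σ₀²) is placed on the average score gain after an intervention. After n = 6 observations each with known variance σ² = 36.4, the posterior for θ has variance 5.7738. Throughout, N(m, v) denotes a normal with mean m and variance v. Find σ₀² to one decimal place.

σ₀² = 119.6

Posterior precision equals prior precision plus data precision: 1/σ_n² = 1/σ₀² + n/σ².
So 1/σ₀² = 1/5.7738 − 6/36.4 = 0.173196 − 0.164835 = 0.008361.
Hence σ₀² = 1/0.008361 ≈ 119.6.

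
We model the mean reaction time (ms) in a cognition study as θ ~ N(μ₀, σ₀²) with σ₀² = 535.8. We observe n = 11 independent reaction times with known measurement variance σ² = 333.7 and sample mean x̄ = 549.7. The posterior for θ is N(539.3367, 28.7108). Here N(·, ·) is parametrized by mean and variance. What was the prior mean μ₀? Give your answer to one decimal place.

With known observation variance, the Normal–Normal posterior has precision τ_n = τ₀ + n/σ² and mean μ_n = (τ₀μ₀ + (n/σ²)x̄)/τ_n.
Here τ₀ = 1/535.8 = 0.001866 and τ_data = 11/333.7 = 0.032964, so τ_n = 0.034830.
Rearranging for μ₀: μ₀ = (μ_n·τ_n − τ_data·x̄)/τ₀ = (539.3367·0.034830 − 0.032964·549.7) / 0.001866 = 0.664786/0.001866 ≈ 356.3.

μ₀ = 356.3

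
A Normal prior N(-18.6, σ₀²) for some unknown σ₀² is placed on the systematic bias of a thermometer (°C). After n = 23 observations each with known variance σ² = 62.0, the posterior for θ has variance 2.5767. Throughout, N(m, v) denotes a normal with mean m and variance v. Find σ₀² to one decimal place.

Posterior precision equals prior precision plus data precision: 1/σ_n² = 1/σ₀² + n/σ².
So 1/σ₀² = 1/2.5767 − 23/62.0 = 0.388093 − 0.370968 = 0.017125.
Hence σ₀² = 1/0.017125 ≈ 58.4.

σ₀² = 58.4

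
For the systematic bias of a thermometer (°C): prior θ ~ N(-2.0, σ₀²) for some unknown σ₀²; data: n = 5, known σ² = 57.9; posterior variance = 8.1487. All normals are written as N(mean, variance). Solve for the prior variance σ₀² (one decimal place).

σ₀² = 27.5

For the Normal–Normal model with known σ², precisions add: τ_n = τ₀ + n/σ².
So 1/σ₀² = 1/8.1487 − 5/57.9 = 0.122719 − 0.086356 = 0.036363.
Hence σ₀² = 1/0.036363 ≈ 27.5.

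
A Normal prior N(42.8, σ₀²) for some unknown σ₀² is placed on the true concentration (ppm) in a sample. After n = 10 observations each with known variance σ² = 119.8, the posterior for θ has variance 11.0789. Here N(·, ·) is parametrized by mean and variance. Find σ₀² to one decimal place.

For the Normal–Normal model with known σ², precisions add: τ_n = τ₀ + n/σ².
So 1/σ₀² = 1/11.0789 − 10/119.8 = 0.090262 − 0.083472 = 0.006790.
Hence σ₀² = 1/0.006790 ≈ 147.3.

σ₀² = 147.3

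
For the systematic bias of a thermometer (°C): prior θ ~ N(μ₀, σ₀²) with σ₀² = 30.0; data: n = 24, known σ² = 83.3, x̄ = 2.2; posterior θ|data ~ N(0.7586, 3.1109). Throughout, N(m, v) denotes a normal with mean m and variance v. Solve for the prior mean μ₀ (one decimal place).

The posterior mean is a precision-weighted average: μ_n = (τ₀μ₀ + τ_data·x̄)/(τ₀+τ_data), with τ₀=1/σ₀² and τ_data=n/σ².
Here τ₀ = 1/30.0 = 0.033333 and τ_data = 24/83.3 = 0.288115, so τ_n = 0.321448.
Rearranging for μ₀: μ₀ = (μ_n·τ_n − τ_data·x̄)/τ₀ = (0.7586·0.321448 − 0.288115·2.2) / 0.033333 = -0.390003/0.033333 ≈ -11.7.

μ₀ = -11.7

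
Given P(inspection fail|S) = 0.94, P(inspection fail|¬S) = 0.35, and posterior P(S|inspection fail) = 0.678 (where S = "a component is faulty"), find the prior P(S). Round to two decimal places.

P(S) = 0.44

Bayes' rule in odds form gives O(S|E) = O(S)·[P(E|S)/P(E|¬S)], hence O(S) = O(S|E)/LR.
Posterior odds = 0.678/(1−0.678) = 2.1056. LR = 0.94/0.35 = 2.6857.
Prior odds = 2.1056/2.6857 = 0.7840, so P(S) = 0.7840/(1+0.7840) ≈ 0.44.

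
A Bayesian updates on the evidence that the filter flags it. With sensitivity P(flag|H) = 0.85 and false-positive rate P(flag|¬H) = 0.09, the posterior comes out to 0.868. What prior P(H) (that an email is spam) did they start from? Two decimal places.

P(H) = 0.41

Bayes' rule in odds form gives O(H|E) = O(H)·[P(E|H)/P(E|¬H)], hence O(H) = O(H|E)/LR.
Posterior odds = 0.868/(1−0.868) = 6.5758. LR = 0.85/0.09 = 9.4444.
Prior odds = 6.5758/9.4444 = 0.6963, so P(H) = 0.6963/(1+0.6963) ≈ 0.41.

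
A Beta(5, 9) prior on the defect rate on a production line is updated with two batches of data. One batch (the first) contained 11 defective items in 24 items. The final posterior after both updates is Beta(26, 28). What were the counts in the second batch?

10 defective items and 6 good items

Sequential conjugate updates are equivalent to a single update on the pooled data, so total successes = posterior α − prior α and total failures = posterior β − prior β.
Total across both batches: 26−5=21 defective items, 28−9=19 good items.
Subtract the first batch: 21−11=10 defective items and 19−13=6 good items.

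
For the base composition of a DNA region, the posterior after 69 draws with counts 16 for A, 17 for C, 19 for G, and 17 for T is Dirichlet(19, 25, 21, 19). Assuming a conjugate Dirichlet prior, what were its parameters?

For a Dirichlet(α) prior with multinomial counts c, the posterior is Dirichlet(α + c) componentwise.
Subtract each count from the matching posterior parameter: 19−16=3, 25−17=8, 21−19=2, 19−17=2.

Dirichlet(3, 8, 2, 2)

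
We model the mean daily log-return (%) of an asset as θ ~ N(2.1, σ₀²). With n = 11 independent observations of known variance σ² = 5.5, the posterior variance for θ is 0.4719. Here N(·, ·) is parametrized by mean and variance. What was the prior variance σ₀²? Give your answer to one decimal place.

σ₀² = 8.4

Posterior precision equals prior precision plus data precision: 1/σ_n² = 1/σ₀² + n/σ².
So 1/σ₀² = 1/0.4719 − 11/5.5 = 2.119093 − 2.000000 = 0.119093.
Hence σ₀² = 1/0.119093 ≈ 8.4.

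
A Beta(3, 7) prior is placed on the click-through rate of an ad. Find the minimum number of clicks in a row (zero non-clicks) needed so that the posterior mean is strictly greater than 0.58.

After k clicks and 0 non-clicks the posterior is Beta(3+k, 7), with mean (3+k)/(3+7+k).
Set (3+k)/(10+k) > 0.58 and solve: k > (0.58·10 − 3)/(1 − 0.58) = 6.667.
The smallest integer exceeding 6.667 is 7, and checking k=7: (10)/(17) = 0.5882 > 0.58.

k = 7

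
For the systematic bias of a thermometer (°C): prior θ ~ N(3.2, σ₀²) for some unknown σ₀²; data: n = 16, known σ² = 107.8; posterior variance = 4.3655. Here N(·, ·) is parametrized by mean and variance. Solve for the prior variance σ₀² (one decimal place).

Posterior precision equals prior precision plus data precision: 1/σ_n² = 1/σ₀² + n/σ².
So 1/σ₀² = 1/4.3655 − 16/107.8 = 0.229069 − 0.148423 = 0.080646.
Hence σ₀² = 1/0.080646 ≈ 12.4.

σ₀² = 12.4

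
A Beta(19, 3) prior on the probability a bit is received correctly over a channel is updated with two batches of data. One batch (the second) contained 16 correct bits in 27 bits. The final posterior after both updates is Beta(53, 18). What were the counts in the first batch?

Sequential conjugate updates are equivalent to a single update on the pooled data, so total successes = posterior α − prior α and total failures = posterior β − prior β.
Total across both batches: 53−19=34 correct bits, 18−3=15 errors.
Subtract the second batch: 34−16=18 correct bits and 15−11=4 errors.

18 correct bits and 4 errors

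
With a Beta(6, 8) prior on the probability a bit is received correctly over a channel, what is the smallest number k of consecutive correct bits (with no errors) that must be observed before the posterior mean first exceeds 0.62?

k = 8

After k correct bits and 0 errors the posterior is Beta(6+k, 8), with mean (6+k)/(6+8+k).
Set (6+k)/(14+k) > 0.62 and solve: k > (0.62·14 − 6)/(1 − 0.62) = 7.053.
The smallest integer exceeding 7.053 is 8, and checking k=8: (14)/(22) = 0.6364 > 0.62.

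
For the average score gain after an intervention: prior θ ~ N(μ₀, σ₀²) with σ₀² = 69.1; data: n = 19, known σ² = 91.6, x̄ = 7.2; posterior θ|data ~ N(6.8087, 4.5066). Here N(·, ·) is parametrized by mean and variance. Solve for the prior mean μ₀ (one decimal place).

With known observation variance, the Normal–Normal posterior has precision τ_n = τ₀ + n/σ² and mean μ_n = (τ₀μ₀ + (n/σ²)x̄)/τ_n.
Here τ₀ = 1/69.1 = 0.014472 and τ_data = 19/91.6 = 0.207424, so τ_n = 0.221896.
Rearranging for μ₀: μ₀ = (μ_n·τ_n − τ_data·x̄)/τ₀ = (6.8087·0.221896 − 0.207424·7.2) / 0.014472 = 0.017370/0.014472 ≈ 1.2.

μ₀ = 1.2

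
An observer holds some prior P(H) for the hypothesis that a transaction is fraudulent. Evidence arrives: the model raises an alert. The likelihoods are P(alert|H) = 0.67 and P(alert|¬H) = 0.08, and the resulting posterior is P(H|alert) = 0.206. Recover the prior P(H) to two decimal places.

P(H) = 0.03

In odds form, posterior odds = prior odds × likelihood ratio, so prior odds = posterior odds ÷ LR.
Posterior odds = 0.206/(1−0.206) = 0.2594. LR = 0.67/0.08 = 8.3750.
Prior odds = 0.2594/8.3750 = 0.0310, so P(H) = 0.0310/(1+0.0310) ≈ 0.03.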